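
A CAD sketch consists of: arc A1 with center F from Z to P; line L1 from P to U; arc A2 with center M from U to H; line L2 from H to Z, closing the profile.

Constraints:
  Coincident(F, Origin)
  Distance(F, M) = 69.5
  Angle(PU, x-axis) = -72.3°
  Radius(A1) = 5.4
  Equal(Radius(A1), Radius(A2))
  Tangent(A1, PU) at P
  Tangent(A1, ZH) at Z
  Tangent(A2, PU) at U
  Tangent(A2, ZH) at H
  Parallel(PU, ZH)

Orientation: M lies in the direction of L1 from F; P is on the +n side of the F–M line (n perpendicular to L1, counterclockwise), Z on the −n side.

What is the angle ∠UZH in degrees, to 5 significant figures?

8.8329°

Tangency of A1 to both parallel lines with radius 5.4 puts P and Z at F ± 5.4·n: P = (5.1444, 1.6418), Z = (-5.1444, -1.6418). Equal radii place U and H the same way about M: U = M + 5.4·n = (26.275, -64.568), H = M − 5.4·n = (15.986, -67.852). Then cos ∠UZH = ZU·ZH / (|ZU||ZH|), giving 8.8329°.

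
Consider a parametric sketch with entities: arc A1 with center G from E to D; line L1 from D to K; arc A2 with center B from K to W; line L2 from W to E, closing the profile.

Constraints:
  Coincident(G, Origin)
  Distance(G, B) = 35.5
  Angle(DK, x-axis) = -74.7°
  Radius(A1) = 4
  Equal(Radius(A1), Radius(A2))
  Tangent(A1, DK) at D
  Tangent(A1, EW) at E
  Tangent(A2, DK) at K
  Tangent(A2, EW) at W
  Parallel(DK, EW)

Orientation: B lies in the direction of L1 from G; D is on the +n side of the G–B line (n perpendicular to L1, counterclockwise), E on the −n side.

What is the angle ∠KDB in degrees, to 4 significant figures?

6.429°

Tangency of A1 to both parallel lines with radius 4.0 puts D and E at G ± 4.0·n: D = (3.858, 1.055), E = (-3.858, -1.055). Equal radii place K and W the same way about B: K = B + 4.0·n = (13.23, -33.19), W = B − 4.0·n = (5.509, -35.30). Then cos ∠KDB = DK·DB / (|DK||DB|), giving 6.429°.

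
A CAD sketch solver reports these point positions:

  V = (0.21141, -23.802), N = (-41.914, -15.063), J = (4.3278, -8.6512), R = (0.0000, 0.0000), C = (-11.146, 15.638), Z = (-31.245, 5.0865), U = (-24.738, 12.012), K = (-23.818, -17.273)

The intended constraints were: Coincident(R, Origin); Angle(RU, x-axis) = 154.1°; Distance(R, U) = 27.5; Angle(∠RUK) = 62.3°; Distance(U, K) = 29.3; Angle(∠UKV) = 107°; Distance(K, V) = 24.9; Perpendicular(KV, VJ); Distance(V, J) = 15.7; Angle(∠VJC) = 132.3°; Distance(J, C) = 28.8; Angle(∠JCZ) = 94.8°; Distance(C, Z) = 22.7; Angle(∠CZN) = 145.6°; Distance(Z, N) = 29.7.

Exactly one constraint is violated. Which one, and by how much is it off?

Distance(Z, N) = 29.7 — off by 6.90.

R = (0.00, 0.00) ✓; RU at 154.1° ✓; |RU| = 27.50 ✓; ∠RUK = 62.30° ✓; |UK| = 29.30 ✓; ∠UKV = 107.0° ✓; |KV| = 24.90 ✓; ∠(KV, VJ) = 90.00° ✓; |VJ| = 15.70 ✓; ∠VJC = 132.3° ✓; |JC| = 28.80 ✓; ∠JCZ = 94.80° ✓; |CZ| = 22.70 ✓; ∠CZN = 145.6° ✓; |ZN| = 22.80 ✗.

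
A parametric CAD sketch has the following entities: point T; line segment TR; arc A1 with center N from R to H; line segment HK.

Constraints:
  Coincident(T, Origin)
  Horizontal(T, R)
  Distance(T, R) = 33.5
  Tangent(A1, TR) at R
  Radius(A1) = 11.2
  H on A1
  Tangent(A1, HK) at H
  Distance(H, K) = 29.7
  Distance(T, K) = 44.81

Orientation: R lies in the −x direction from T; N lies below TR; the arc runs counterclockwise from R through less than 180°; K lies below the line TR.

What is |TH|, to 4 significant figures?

45.59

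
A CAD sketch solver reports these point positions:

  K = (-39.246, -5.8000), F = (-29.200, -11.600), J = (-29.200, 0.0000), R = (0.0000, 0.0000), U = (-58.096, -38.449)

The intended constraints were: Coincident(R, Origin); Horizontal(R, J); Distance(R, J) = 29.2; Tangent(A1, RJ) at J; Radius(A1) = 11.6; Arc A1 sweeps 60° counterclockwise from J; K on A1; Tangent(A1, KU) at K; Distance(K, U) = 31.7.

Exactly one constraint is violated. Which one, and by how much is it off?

Distance(K, U) = 31.7 — off by 6.00.

R = (0.00, 0.00) ✓; R.y = 0.00, J.y = 0.00 ✓; |RJ| = 29.20 ✓; ∠(FJ, JR) = 90.00° ✓; |FJ| = 11.60 ✓; bearing(F→K) − bearing(F→J) = 60.00° ✓; |FK| = 11.60 ✓; ∠(FK, KU) = 90.00° ✓; |KU| = 37.70 ✗.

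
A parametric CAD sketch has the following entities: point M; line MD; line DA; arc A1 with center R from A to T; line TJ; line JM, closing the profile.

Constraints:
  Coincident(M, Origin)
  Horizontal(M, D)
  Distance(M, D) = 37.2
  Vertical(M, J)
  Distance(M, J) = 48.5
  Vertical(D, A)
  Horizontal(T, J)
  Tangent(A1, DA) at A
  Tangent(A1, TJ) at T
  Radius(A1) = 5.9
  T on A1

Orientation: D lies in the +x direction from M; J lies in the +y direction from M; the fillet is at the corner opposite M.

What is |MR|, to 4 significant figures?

52.86

M is at the origin; M and D share the same y with |MD| = 37.2 and D on the +x side, so D = (37.20, 0.000). MJ is vertical with |MJ| = 48.5 and J on the +y side, so J = (0.000, 48.50). The virtual corner opposite M is at (37.20, 48.50). Tangency of A1 to DA means the radius RA is perpendicular to DA and A1 meets TJ tangentially, so RT is at right angles to TJ, with radius 5.9, so the center R sits 5.9 in from both sides at R = (31.30, 42.60). Then |MR| = |R − M| = 52.86.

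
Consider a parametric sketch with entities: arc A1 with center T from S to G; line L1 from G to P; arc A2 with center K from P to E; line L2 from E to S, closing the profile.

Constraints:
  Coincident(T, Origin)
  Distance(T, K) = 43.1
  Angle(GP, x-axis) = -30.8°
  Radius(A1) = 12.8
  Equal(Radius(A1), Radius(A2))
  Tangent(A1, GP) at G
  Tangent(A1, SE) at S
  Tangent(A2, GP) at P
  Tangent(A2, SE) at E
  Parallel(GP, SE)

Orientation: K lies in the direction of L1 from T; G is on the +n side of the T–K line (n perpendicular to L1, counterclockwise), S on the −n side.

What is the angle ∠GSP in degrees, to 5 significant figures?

59.291°

The slot axis is L1's direction at -30.8°, so u = (cos -30.8°, sin -30.8°) = (0.85896, -0.51204) and n = (−sin -30.8°, cos -30.8°) = (0.51204, 0.85896). T is at the origin and K lies 43.1 along u from T, so K = 43.1·u = (37.021, -22.069). Tangency of A1 to both parallel lines with radius 12.8 puts G and S at T ± 12.8·n: G = (6.5541, 10.995), S = (-6.5541, -10.995). Equal radii place P and E the same way about K: P = K + 12.8·n = (43.575, -11.074), E = K − 12.8·n = (30.467, -33.064). Then cos ∠GSP = SG·SP / (|SG||SP|), giving 59.291°.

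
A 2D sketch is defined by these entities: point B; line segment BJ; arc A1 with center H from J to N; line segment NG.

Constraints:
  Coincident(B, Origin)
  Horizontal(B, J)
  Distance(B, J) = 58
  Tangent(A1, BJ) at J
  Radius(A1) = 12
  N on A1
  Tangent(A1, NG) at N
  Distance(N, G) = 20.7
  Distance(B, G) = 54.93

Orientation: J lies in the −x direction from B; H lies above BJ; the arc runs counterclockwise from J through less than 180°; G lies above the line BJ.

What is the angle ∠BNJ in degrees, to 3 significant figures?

123°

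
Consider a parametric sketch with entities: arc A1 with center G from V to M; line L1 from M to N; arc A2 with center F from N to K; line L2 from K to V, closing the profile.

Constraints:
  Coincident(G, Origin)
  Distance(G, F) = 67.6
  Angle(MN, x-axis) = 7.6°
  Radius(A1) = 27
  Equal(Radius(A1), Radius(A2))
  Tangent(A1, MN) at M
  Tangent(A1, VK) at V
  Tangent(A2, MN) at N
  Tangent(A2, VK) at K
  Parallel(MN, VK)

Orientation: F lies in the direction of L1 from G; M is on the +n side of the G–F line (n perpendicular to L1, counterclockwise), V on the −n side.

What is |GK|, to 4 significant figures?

72.79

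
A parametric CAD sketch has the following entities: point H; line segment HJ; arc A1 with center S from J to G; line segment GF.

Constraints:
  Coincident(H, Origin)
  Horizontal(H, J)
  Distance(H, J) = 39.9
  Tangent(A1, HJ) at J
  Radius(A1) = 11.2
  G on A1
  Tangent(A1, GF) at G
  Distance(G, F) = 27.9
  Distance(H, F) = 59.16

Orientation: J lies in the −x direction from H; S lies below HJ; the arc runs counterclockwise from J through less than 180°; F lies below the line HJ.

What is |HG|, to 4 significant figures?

52.64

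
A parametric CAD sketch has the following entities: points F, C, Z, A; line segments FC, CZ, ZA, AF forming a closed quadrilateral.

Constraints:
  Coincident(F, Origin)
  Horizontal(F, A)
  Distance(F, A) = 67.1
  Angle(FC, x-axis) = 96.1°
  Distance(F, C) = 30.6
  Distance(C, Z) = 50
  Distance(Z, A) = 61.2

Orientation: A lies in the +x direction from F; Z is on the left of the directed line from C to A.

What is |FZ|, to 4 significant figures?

68.19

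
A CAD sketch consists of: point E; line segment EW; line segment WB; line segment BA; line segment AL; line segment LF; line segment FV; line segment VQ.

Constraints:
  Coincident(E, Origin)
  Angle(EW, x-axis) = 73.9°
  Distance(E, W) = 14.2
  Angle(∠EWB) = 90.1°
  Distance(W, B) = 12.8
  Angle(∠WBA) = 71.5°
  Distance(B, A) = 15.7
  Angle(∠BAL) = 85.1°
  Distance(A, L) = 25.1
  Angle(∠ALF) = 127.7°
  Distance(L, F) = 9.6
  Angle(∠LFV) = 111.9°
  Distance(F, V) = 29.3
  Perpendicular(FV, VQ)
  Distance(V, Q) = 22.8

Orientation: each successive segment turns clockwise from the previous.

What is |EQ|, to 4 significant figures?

26.23

∠LFV = 111.9° gives FV at 20.20° from the x-axis; with |FV| = 29.3, V = (15.74, 32.82). The perpendicularity gives VQ at right angles to FV, so VQ runs at -69.80°; with |VQ| = 22.8, Q = (23.61, 11.42). Then |EQ| = |Q − E| = 26.23.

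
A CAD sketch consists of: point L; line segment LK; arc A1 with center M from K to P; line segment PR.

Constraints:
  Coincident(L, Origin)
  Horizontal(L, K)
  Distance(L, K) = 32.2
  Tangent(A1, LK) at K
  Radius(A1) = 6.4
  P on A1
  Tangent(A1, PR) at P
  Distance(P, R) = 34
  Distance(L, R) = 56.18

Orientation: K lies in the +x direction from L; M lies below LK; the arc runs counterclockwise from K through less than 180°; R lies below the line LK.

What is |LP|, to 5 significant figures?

27.718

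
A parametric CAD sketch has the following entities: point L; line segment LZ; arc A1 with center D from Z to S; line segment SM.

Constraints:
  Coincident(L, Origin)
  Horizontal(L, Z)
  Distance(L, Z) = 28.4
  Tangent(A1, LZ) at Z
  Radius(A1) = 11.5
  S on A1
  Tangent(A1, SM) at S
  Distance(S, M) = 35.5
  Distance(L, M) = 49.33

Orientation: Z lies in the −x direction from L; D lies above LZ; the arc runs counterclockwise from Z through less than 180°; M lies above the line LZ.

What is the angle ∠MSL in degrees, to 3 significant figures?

122°

Checks: |DS| = 11.50 ✓; ∠(DS, SM) = 90.00° ✓; |SM| = 35.50 ✓; |LM| = 49.33 ✓.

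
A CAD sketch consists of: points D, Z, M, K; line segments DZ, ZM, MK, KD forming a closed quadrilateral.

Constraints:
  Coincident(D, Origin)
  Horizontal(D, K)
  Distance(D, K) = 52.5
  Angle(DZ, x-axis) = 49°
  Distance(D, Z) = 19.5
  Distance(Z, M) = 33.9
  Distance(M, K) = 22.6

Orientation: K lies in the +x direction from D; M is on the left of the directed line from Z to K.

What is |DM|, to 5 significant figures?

50.816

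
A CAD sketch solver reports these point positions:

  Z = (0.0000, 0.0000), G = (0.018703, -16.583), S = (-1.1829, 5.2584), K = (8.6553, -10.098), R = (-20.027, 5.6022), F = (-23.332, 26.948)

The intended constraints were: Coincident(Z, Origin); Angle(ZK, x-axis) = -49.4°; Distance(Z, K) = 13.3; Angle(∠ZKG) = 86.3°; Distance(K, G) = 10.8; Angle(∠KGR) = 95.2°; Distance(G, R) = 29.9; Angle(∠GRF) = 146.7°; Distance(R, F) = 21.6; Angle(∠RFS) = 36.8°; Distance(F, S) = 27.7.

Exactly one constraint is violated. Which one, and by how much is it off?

Distance(F, S) = 27.7 — off by 3.30.

Z = (0.00, 0.00) ✓; ZK at -49.40° ✓; |ZK| = 13.30 ✓; ∠ZKG = 86.30° ✓; |KG| = 10.80 ✓; ∠KGR = 95.20° ✓; |GR| = 29.90 ✓; ∠GRF = 146.7° ✓; |RF| = 21.60 ✓; ∠RFS = 36.80° ✓; |FS| = 31.00 ✗.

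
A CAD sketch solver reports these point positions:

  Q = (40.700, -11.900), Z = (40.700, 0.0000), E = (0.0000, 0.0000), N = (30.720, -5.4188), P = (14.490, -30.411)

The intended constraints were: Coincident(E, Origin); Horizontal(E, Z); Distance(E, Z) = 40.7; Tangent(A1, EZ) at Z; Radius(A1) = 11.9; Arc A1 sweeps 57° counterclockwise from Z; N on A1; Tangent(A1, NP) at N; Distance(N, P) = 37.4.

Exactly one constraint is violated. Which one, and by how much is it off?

Distance(N, P) = 37.4 — off by 7.60.

E = (0.00, 0.00) ✓; E.y = 0.00, Z.y = 0.00 ✓; |EZ| = 40.70 ✓; ∠(QZ, ZE) = 90.00° ✓; |QZ| = 11.90 ✓; bearing(Q→N) − bearing(Q→Z) = 57.00° ✓; |QN| = 11.90 ✓; ∠(QN, NP) = 90.00° ✓; |NP| = 29.80 ✗.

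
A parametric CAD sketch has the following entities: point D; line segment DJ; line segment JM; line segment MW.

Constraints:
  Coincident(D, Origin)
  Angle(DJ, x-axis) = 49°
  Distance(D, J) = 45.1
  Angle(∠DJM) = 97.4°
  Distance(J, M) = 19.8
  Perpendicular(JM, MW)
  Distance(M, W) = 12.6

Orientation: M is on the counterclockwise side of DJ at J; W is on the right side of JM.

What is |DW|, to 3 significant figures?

62.8

D is at the origin; DJ runs at 49.0° with length 45.1, so J = 45.1·(cos 49.0°, sin 49.0°) = (29.6, 34.0). ∠DJM = 97.4°, so JM runs at 49.0° + (180° − 97.4°) = 132° from the x-axis; with |JM| = 19.8, M = J + 19.8·(cos 132°, sin 132°) = (16.4, 48.8). The perpendicularity gives MW at right angles to JM; with |MW| = 12.6 on the right of JM, W = M + 12.6·(0.748, 0.664) = (25.9, 57.2). Then |DW| = |W − D| = 62.8.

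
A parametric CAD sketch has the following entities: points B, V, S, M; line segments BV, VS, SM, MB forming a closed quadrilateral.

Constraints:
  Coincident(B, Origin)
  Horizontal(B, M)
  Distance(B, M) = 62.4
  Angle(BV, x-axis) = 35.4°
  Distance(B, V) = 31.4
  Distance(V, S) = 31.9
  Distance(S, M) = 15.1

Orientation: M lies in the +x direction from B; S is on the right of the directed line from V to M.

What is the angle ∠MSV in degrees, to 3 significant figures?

117°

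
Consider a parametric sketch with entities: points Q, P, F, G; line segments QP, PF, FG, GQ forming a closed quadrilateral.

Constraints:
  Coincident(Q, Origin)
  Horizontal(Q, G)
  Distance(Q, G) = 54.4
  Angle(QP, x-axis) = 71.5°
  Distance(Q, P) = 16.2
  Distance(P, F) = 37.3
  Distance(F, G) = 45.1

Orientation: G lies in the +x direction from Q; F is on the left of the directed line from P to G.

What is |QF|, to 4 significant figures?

51.92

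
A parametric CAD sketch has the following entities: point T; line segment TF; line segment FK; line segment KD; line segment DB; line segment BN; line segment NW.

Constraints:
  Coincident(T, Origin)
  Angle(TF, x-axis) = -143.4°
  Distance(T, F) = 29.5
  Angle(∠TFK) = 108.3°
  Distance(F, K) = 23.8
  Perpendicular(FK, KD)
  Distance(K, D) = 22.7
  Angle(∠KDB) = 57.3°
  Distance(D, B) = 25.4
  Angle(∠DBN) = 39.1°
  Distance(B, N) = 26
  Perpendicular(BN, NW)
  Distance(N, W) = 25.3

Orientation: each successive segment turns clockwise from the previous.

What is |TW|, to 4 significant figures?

40.47

T is at the origin; TF runs at -143.4° with length 29.5, so F = (-23.68, -17.59). ∠TFK = 108.3° gives FK at 144.9° from the x-axis; with |FK| = 23.8, K = (-43.16, -3.904). FK is perpendicular to KD, so KD runs at 54.90°; with |KD| = 22.7, D = (-30.10, 14.67). ∠KDB = 57.3° gives DB at -67.80° from the x-axis; with |DB| = 25.4, B = (-20.51, -8.849). ∠DBN = 39.1° gives BN at 151.3° from the x-axis; with |BN| = 26.0, N = (-43.31, 3.637). The perpendicularity gives NW at right angles to BN, so NW runs at 61.30°; with |NW| = 25.3, W = (-31.16, 25.83). Then |TW| = |W − T| = 40.47.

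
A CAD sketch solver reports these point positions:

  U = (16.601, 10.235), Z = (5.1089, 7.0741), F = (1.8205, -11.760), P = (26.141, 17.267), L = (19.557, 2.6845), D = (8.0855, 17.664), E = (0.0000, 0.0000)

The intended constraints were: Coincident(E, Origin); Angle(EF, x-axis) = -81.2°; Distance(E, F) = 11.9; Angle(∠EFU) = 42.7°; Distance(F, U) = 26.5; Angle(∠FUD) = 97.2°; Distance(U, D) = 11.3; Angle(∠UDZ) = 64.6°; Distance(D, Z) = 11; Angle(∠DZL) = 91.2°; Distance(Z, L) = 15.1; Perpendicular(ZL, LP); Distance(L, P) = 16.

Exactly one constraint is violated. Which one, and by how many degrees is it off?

Perpendicular(ZL, LP) — off by 7.40°.

E = (0.00, 0.00) ✓; EF at -81.20° ✓; |EF| = 11.90 ✓; ∠EFU = 42.70° ✓; |FU| = 26.50 ✓; ∠FUD = 97.20° ✓; |UD| = 11.30 ✓; ∠UDZ = 64.60° ✓; |DZ| = 11.00 ✓; ∠DZL = 91.20° ✓; |ZL| = 15.10 ✓; ∠(ZL, LP) = 82.60° ✗; |LP| = 16.00 ✓.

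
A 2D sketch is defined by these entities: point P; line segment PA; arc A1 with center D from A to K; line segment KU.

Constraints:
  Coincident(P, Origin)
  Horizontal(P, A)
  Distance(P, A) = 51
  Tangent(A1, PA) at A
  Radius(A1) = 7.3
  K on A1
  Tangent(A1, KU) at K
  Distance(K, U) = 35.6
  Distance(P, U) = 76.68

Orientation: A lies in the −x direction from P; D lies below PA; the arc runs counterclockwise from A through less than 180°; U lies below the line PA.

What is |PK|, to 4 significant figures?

58.47

Checks: |DK| = 7.300 ✓; ∠(DK, KU) = 90.00° ✓; |KU| = 35.60 ✓; |PU| = 76.68 ✓.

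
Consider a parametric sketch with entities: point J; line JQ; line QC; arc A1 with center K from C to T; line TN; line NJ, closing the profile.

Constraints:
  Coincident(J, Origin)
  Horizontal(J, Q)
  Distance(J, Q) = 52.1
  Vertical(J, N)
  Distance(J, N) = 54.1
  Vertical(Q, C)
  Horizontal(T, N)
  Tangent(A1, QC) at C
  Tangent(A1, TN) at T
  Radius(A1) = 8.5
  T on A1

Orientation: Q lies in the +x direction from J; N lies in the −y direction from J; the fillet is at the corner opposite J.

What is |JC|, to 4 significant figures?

69.24

J is at the origin; JQ is horizontal with |JQ| = 52.1 and Q on the +x side, so Q = (52.10, 0.000). J and N share the same x with |JN| = 54.1 and N on the −y side, so N = (0.000, -54.10). The virtual corner opposite J is at (52.10, -54.10). Since A1 is tangent to QC there, KC ⟂ QC and A1 meets TN tangentially, so KT is at right angles to TN, with radius 8.5, so the center K sits 8.5 in from both sides at K = (43.60, -45.60). That places the tangent points at C = (52.10, -45.60) on QC and T = (43.60, -54.10) on TN. Then |JC| = |C − J| = 69.24.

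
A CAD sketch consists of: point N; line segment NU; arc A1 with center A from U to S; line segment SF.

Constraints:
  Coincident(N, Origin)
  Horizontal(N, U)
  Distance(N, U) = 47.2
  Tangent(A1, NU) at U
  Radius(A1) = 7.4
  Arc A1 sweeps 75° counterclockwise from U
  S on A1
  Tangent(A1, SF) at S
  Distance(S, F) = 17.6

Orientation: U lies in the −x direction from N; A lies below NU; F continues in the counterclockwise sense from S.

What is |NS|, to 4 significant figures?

54.62

Since A1 is tangent to NU there, AU ⟂ NU, so A = U + (0, -7.4) = (-47.20, -7.400). On A1, U sits at bearing 90° from A; a 75° counterclockwise sweep puts S at bearing 165°, so S = A + 7.4·(cos 165°, sin 165°) = (-54.35, -5.485). Then |NS| = |S − N| = 54.62.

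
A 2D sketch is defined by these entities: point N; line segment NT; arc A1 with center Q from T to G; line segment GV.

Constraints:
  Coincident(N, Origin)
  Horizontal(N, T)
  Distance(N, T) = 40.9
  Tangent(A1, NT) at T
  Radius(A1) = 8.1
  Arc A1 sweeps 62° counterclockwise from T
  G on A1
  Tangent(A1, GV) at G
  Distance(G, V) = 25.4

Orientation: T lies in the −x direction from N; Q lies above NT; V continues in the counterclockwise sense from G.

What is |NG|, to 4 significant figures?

34.02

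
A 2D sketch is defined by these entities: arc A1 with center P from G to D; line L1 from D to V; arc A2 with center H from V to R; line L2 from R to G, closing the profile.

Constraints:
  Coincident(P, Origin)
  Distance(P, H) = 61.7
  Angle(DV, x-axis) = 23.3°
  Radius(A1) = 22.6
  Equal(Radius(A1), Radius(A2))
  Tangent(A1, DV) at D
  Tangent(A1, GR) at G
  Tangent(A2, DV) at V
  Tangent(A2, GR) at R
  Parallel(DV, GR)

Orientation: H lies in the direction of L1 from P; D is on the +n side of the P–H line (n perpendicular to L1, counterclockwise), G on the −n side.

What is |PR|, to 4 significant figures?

65.71

The slot axis is L1's direction at 23.3°, so u = (cos 23.3°, sin 23.3°) = (0.9184, 0.3955) and n = (−sin 23.3°, cos 23.3°) = (-0.3955, 0.9184). P is at the origin and H lies 61.7 along u from P, so H = 61.7·u = (56.67, 24.41). Tangency of A1 to both parallel lines with radius 22.6 puts D and G at P ± 22.6·n: D = (-8.939, 20.76), G = (8.939, -20.76). Equal radii place V and R the same way about H: V = H + 22.6·n = (47.73, 45.16), R = H − 22.6·n = (65.61, 3.648). Then |PR| = |R − P| = 65.71.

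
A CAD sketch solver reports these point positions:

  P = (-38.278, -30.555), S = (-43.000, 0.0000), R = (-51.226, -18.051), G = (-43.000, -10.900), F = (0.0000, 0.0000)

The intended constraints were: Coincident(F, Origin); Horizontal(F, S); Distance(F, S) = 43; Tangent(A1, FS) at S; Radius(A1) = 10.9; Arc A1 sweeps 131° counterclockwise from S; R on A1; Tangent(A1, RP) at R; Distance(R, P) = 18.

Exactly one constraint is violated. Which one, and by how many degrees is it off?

Tangent(A1, RP) at R — off by 5.00°.

F = (0.00, 0.00) ✓; F.y = 0.00, S.y = 0.00 ✓; |FS| = 43.00 ✓; ∠(GS, SF) = 90.00° ✓; |GS| = 10.90 ✓; bearing(G→R) − bearing(G→S) = 131.0° ✓; |GR| = 10.90 ✓; ∠(GR, RP) = 85.00° ✗; |RP| = 18.00 ✓.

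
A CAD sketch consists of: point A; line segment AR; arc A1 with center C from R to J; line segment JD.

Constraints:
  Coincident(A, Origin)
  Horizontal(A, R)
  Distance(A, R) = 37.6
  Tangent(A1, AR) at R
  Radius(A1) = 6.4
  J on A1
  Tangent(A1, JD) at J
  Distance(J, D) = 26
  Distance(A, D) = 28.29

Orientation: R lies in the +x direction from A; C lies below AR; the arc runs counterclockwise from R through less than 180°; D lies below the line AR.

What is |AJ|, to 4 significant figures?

32.65

Checks: |AR| = 37.60 ✓; |CJ| = 6.400 ✓; ∠(CJ, JD) = 90.00° ✓; |JD| = 26.00 ✓; |AD| = 28.29 ✓.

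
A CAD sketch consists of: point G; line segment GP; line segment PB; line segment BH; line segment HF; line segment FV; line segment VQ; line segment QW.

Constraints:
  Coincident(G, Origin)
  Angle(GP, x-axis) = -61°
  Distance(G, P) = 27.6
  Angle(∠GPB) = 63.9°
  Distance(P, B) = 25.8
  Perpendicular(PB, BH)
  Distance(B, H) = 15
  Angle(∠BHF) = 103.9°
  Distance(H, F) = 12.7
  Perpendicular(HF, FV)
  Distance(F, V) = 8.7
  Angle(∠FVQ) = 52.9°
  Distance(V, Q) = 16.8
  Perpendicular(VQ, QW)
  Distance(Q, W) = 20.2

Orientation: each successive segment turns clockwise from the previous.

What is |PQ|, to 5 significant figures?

31.348

G is at the origin; GP runs at -61.0° with length 27.6, so P = (13.381, -24.140). ∠GPB = 63.9° gives PB at -177.10° from the x-axis; with |PB| = 25.8, B = (-12.386, -25.445). PB is perpendicular to BH, so BH runs at 92.900°; with |BH| = 15.0, H = (-13.145, -10.464). ∠BHF = 103.9° gives HF at 16.800° from the x-axis; with |HF| = 12.7, F = (-0.98715, -6.7933). HF is perpendicular to FV, so FV runs at -73.200°; with |FV| = 8.7, V = (1.5274, -15.122). ∠FVQ = 52.9° gives VQ at 159.70° from the x-axis; with |VQ| = 16.8, Q = (-14.229, -9.2935). Then |PQ| = |Q − P| = 31.348.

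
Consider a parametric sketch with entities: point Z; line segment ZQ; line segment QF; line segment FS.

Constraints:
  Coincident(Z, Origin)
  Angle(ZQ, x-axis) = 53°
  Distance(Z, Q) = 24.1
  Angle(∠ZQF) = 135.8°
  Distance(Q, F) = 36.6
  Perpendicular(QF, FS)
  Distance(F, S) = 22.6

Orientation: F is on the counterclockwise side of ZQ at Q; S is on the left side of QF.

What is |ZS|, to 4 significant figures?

54.19

Z is at the origin; ZQ runs at 53.0° with length 24.1, so Q = 24.1·(cos 53.0°, sin 53.0°) = (14.50, 19.25). ∠ZQF = 135.8°, so QF runs at 53.0° + (180° − 135.8°) = 97.20° from the x-axis; with |QF| = 36.6, F = Q + 36.6·(cos 97.20°, sin 97.20°) = (9.917, 55.56). QF ⟂ FS; with |FS| = 22.6 on the left of QF, S = F + 22.6·(-0.9921, -0.1253) = (-12.51, 52.73). Then |ZS| = |S − Z| = 54.19.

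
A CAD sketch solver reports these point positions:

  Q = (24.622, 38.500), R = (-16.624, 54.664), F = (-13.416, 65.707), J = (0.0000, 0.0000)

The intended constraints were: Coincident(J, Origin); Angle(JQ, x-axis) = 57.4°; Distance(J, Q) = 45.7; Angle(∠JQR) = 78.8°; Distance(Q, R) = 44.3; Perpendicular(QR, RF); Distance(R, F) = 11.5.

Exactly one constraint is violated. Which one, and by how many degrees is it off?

Perpendicular(QR, RF) — off by 5.20°.

J = (0.00, 0.00) ✓; JQ at 57.40° ✓; |JQ| = 45.70 ✓; ∠JQR = 78.80° ✓; |QR| = 44.30 ✓; ∠(QR, RF) = 84.80° ✗; |RF| = 11.50 ✓.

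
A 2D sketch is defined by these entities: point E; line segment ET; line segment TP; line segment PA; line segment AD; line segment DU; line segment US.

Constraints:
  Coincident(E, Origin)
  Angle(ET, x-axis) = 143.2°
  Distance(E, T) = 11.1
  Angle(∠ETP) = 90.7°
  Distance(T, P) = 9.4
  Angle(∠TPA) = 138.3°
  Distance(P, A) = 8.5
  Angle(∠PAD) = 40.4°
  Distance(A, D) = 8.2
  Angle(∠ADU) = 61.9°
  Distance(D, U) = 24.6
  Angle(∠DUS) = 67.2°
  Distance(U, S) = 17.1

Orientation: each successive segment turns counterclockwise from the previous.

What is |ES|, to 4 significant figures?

33.14

E is at the origin; ET runs at 143.2° with length 11.1, so T = (-8.888, 6.649). ∠ETP = 90.7° gives TP at -127.5° from the x-axis; with |TP| = 9.4, P = (-14.61, -0.8084). ∠TPA = 138.3° gives PA at -85.80° from the x-axis; with |PA| = 8.5, A = (-13.99, -9.286). ∠PAD = 40.4° gives AD at 53.80° from the x-axis; with |AD| = 8.2, D = (-9.145, -2.668). ∠ADU = 61.9° gives DU at 171.9° from the x-axis; with |DU| = 24.6, U = (-33.50, 0.7977). ∠DUS = 67.2° gives US at -75.30° from the x-axis; with |US| = 17.1, S = (-29.16, -15.74). Then |ES| = |S − E| = 33.14.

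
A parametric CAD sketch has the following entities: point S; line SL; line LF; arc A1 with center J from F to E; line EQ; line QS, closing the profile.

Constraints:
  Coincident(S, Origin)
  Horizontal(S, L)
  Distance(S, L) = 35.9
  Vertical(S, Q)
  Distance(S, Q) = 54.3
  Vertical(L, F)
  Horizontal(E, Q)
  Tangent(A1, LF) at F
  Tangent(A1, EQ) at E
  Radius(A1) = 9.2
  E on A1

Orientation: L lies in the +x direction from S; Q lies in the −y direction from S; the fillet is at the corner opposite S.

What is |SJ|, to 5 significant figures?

52.411

S is at the origin; S and L share the same y with |SL| = 35.9 and L on the +x side, so L = (35.900, 0.0000). S and Q share the same x with |SQ| = 54.3 and Q on the −y side, so Q = (0.0000, -54.300). The virtual corner opposite S is at (35.900, -54.300). A1 meets LF tangentially, so JF is at right angles to LF and A1 meets EQ tangentially, so JE is at right angles to EQ, with radius 9.2, so the center J sits 9.2 in from both sides at J = (26.700, -45.100). Then |SJ| = |J − S| = 52.411.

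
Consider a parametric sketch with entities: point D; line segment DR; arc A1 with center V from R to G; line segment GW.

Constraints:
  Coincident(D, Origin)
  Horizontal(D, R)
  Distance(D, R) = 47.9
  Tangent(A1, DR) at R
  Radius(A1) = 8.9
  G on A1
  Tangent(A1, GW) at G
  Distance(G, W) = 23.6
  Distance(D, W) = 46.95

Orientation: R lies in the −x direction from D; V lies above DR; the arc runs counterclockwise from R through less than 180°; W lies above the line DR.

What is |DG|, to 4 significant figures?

39.82

Checks: |VG| = 8.900 ✓; ∠(VG, GW) = 90.00° ✓; |GW| = 23.60 ✓; |DW| = 46.95 ✓.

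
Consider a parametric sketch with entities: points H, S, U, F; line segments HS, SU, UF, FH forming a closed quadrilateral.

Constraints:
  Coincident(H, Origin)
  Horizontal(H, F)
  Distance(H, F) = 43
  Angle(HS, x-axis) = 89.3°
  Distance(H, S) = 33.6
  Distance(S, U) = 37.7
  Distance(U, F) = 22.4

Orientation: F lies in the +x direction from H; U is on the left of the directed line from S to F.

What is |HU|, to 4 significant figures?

41.87

Checks: |SU| = 37.70 ✓; |UF| = 22.40 ✓.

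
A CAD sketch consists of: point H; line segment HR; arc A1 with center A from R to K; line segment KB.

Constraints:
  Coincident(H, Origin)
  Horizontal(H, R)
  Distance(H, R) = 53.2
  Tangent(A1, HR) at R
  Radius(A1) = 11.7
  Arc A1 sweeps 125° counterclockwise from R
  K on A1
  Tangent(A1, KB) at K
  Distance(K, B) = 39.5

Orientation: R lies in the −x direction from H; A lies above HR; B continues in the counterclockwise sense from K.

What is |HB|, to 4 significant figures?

83.48

H is at the origin; H and R share the same y with |HR| = 53.2 and R on the −x side, so R = (-53.20, 0.000). Since A1 is tangent to HR there, AR ⟂ HR, so A = R + (0, 11.7) = (-53.20, 11.70). On A1, R sits at bearing -90° from A; a 125° counterclockwise sweep puts K at bearing 35°, so K = A + 11.7·(cos 35°, sin 35°) = (-43.62, 18.41). A1 meets KB tangentially, so AK is at right angles to KB, so KB runs along (−sin 35°, cos 35°); with |KB| = 39.5, B = (-66.27, 50.77). Then |HB| = |B − H| = 83.48.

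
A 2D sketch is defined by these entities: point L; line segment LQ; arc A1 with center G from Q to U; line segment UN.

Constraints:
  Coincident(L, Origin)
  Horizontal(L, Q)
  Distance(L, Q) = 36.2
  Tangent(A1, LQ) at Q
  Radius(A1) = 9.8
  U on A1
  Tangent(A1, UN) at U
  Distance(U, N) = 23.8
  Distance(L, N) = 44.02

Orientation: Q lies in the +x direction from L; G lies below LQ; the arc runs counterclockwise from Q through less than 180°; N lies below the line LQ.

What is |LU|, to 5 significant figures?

28.379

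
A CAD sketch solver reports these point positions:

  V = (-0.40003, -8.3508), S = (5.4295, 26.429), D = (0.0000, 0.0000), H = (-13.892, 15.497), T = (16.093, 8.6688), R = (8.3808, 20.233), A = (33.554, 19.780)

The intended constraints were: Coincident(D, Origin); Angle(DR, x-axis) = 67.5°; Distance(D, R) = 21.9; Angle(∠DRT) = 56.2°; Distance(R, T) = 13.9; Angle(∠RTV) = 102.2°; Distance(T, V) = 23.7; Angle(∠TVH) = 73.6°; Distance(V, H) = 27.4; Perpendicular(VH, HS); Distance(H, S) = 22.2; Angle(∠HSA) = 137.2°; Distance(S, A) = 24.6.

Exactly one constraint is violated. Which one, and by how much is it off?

Distance(S, A) = 24.6 — off by 4.30.

D = (0.00, 0.00) ✓; DR at 67.50° ✓; |DR| = 21.90 ✓; ∠DRT = 56.20° ✓; |RT| = 13.90 ✓; ∠RTV = 102.2° ✓; |TV| = 23.70 ✓; ∠TVH = 73.60° ✓; |VH| = 27.40 ✓; ∠(VH, HS) = 90.00° ✓; |HS| = 22.20 ✓; ∠HSA = 137.2° ✓; |SA| = 28.90 ✗.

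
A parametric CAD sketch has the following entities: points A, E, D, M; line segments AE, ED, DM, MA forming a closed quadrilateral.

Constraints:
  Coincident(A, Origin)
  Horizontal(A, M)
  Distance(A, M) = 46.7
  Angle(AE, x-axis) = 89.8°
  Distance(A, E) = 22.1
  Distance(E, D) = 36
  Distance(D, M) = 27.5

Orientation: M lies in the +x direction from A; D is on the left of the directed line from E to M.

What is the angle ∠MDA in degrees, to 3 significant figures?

77.9°

Checks: |AM| = 46.70 ✓; |AE| = 22.10 ✓; |ED| = 36.00 ✓; |DM| = 27.50 ✓.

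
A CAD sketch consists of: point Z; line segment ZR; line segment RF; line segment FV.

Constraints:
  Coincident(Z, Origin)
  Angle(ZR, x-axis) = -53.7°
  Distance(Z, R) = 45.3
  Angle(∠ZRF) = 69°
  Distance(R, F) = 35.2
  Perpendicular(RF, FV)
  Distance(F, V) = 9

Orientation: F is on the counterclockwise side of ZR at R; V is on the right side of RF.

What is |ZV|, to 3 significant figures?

54.7

∠ZRF = 69.0°, so RF runs at -53.7° + (180° − 69.0°) = 57.3° from the x-axis; with |RF| = 35.2, F = R + 35.2·(cos 57.3°, sin 57.3°) = (45.8, -6.89). The perpendicularity gives FV at right angles to RF; with |FV| = 9.0 on the right of RF, V = F + 9.0·(0.842, -0.540) = (53.4, -11.7). Then |ZV| = |V − Z| = 54.7.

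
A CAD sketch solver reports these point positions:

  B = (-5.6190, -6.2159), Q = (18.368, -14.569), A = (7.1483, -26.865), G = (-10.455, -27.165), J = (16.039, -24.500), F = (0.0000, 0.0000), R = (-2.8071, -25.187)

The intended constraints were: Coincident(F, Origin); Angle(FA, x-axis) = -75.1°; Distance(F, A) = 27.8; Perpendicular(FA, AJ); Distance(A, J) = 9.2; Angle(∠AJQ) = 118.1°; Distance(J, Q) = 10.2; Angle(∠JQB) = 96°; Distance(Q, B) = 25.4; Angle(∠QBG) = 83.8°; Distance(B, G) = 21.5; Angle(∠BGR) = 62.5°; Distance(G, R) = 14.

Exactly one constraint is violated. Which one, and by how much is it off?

Distance(G, R) = 14 — off by 6.10.

F = (0.00, 0.00) ✓; FA at -75.10° ✓; |FA| = 27.80 ✓; ∠(FA, AJ) = 90.00° ✓; |AJ| = 9.200 ✓; ∠AJQ = 118.1° ✓; |JQ| = 10.20 ✓; ∠JQB = 96.00° ✓; |QB| = 25.40 ✓; ∠QBG = 83.80° ✓; |BG| = 21.50 ✓; ∠BGR = 62.50° ✓; |GR| = 7.900 ✗.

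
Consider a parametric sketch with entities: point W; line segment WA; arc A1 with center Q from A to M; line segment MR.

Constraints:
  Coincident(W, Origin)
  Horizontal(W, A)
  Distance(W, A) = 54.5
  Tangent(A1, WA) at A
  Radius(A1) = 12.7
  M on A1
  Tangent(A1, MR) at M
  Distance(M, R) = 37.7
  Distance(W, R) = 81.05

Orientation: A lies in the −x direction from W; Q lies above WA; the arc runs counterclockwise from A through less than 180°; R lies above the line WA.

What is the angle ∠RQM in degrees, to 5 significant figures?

71.383°

W is at the origin; WA is horizontal with |WA| = 54.5 and A on the −x side, so A = (-54.500, 0.0000). Tangency of A1 to WA means the radius QA is perpendicular to WA, so Q = A + (0, 12.7) = (-54.500, 12.700). Since QM ⟂ MR (tangency), |QR| = √(12.7² + 37.7²) = 39.782 regardless of where M sits on A1. So R lies on both circle(W, 81.05) and circle(Q, 39.782); the above-WA intersection is R = (-62.434, 51.682). M is the foot of the tangent from R: M = (-43.515, 19.073).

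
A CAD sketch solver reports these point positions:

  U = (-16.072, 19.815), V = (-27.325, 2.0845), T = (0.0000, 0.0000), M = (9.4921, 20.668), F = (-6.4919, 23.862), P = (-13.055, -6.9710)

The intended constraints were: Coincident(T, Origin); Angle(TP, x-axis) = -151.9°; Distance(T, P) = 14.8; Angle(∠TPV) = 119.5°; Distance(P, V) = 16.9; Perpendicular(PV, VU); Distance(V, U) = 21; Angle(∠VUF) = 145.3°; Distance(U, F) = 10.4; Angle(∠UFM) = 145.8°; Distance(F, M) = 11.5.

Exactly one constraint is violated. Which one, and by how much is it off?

Distance(F, M) = 11.5 — off by 4.80.

T = (0.00, 0.00) ✓; TP at -151.9° ✓; |TP| = 14.80 ✓; ∠TPV = 119.5° ✓; |PV| = 16.90 ✓; ∠(PV, VU) = 90.00° ✓; |VU| = 21.00 ✓; ∠VUF = 145.3° ✓; |UF| = 10.40 ✓; ∠UFM = 145.8° ✓; |FM| = 16.30 ✗.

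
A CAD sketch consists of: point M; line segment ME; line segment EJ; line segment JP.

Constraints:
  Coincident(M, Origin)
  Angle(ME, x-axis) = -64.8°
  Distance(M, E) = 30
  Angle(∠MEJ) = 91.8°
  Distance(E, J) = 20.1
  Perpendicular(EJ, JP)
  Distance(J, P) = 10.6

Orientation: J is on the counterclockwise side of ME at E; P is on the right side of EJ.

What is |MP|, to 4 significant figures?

45.72

M is at the origin; ME runs at -64.8° with length 30.0, so E = 30.0·(cos -64.8°, sin -64.8°) = (12.77, -27.14). ∠MEJ = 91.8°, so EJ runs at -64.8° + (180° − 91.8°) = 23.40° from the x-axis; with |EJ| = 20.1, J = E + 20.1·(cos 23.40°, sin 23.40°) = (31.22, -19.16). The perpendicularity gives JP at right angles to EJ; with |JP| = 10.6 on the right of EJ, P = J + 10.6·(0.3971, -0.9178) = (35.43, -28.89). Then |MP| = |P − M| = 45.72.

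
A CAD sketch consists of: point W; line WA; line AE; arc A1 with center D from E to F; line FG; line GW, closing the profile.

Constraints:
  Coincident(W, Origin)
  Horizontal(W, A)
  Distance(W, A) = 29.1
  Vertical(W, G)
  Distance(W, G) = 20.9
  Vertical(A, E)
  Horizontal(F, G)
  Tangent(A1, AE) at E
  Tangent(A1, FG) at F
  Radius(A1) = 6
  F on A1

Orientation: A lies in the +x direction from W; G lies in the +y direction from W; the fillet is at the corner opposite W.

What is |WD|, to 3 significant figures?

27.5

W is at the origin; W and A share the same y with |WA| = 29.1 and A on the +x side, so A = (29.1, 0.00). W and G share the same x with |WG| = 20.9 and G on the +y side, so G = (0.00, 20.9). The virtual corner opposite W is at (29.1, 20.9). Since A1 is tangent to AE there, DE ⟂ AE and since A1 is tangent to FG there, DF ⟂ FG, with radius 6.0, so the center D sits 6.0 in from both sides at D = (23.1, 14.9). Then |WD| = |D − W| = 27.5.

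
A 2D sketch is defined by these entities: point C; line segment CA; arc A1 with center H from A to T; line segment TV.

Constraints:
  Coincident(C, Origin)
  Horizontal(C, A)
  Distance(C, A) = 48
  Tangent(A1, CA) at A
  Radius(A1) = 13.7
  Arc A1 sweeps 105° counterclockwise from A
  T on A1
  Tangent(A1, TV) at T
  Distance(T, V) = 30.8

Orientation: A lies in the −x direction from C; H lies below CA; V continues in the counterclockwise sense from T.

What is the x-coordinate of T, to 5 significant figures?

-61.233

Since A1 is tangent to CA there, HA ⟂ CA, so H = A + (0, -13.7) = (-48.000, -13.700). On A1, A sits at bearing 90° from H; a 105° counterclockwise sweep puts T at bearing 195°, so T = H + 13.7·(cos 195°, sin 195°) = (-61.233, -17.246). So T.x = -61.233.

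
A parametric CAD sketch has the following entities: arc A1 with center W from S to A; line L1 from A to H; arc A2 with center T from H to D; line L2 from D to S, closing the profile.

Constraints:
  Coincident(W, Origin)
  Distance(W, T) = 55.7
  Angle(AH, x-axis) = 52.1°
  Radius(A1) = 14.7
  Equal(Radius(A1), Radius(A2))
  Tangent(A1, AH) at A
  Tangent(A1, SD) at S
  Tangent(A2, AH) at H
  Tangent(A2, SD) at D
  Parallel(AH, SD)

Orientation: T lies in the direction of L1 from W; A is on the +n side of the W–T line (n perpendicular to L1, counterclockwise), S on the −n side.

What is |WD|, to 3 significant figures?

57.6

Tangency of A1 to both parallel lines with radius 14.7 puts A and S at W ± 14.7·n: A = (-11.6, 9.03), S = (11.6, -9.03). Equal radii place H and D the same way about T: H = T + 14.7·n = (22.6, 53.0), D = T − 14.7·n = (45.8, 34.9). Then |WD| = |D − W| = 57.6.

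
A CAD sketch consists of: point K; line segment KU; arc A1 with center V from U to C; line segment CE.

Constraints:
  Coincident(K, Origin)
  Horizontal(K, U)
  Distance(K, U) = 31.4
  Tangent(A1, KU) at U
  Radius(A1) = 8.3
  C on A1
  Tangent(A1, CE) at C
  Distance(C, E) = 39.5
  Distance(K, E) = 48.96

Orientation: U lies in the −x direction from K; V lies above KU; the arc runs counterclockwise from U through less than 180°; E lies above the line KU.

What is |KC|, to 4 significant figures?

24.23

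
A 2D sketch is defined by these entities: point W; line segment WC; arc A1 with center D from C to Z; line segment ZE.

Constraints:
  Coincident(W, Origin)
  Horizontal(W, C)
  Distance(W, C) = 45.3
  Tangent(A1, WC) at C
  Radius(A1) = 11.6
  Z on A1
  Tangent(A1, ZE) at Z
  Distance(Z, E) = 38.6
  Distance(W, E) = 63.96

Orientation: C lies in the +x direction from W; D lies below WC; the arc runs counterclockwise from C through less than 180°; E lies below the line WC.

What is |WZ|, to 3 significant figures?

36.2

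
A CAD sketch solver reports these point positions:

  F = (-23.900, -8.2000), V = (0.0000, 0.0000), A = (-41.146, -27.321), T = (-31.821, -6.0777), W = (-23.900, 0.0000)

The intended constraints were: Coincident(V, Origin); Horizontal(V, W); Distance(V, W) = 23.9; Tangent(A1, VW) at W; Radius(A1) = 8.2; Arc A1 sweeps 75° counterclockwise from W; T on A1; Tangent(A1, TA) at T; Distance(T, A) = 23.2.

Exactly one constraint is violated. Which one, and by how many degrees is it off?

Tangent(A1, TA) at T — off by 8.70°.

V = (0.00, 0.00) ✓; V.y = 0.00, W.y = 0.00 ✓; |VW| = 23.90 ✓; ∠(FW, WV) = 90.00° ✓; |FW| = 8.200 ✓; bearing(F→T) − bearing(F→W) = 75.00° ✓; |FT| = 8.200 ✓; ∠(FT, TA) = 98.70° ✗; |TA| = 23.20 ✓.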